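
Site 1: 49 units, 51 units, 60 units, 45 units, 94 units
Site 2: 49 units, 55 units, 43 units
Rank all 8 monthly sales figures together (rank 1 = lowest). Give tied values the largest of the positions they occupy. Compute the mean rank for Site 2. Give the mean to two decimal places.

Sorted (ascending): 43, 45, 49, 49, 51, 55, 60, 94
The 2 values of 49 occupy positions 3–4 → each gets rank 4.
Site 2 values → pooled ranks: 49→4, 55→6, 43→1
Mean rank = (4 + 6 + 1) / 3 = 3.67

3.67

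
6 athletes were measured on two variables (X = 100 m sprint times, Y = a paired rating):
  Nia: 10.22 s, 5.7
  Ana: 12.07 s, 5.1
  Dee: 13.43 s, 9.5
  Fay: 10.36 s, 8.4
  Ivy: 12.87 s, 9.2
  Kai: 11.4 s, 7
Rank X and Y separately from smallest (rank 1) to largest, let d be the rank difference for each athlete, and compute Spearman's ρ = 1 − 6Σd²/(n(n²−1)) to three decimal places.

0.600

Ranks of variable 1: 1, 4, 6, 2, 5, 3
Ranks of variable 2: 2, 1, 6, 4, 5, 3
d = r₁ − r₂: -1, 3, 0, -2, 0, 0
d²: 1, 9, 0, 4, 0, 0; Σd² = 14
ρ = 1 − 6·14/(6·35) = 1 − 84/210 = 0.600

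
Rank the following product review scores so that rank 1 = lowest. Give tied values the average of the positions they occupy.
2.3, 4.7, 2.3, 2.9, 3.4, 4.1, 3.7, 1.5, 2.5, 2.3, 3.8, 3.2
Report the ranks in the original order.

Sorted (ascending): 1.5, 2.3, 2.3, 2.3, 2.5, 2.9, 3.2, 3.4, 3.7, 3.8, 4.1, 4.7
The 3 values of 2.3 occupy positions 2–4 → average rank 3.

3, 12, 3, 6, 8, 11, 9, 1, 5, 3, 10, 7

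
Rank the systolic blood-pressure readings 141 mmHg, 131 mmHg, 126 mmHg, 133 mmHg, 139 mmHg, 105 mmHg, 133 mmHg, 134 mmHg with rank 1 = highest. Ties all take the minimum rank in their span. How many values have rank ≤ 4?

5

Sorted (descending): 141, 139, 134, 133, 133, 131, 126, 105
The 2 values of 133 occupy positions 4–5 → each gets rank 4.
Ranks ≤ 4: {1, 2, 3, 4, 4} → 5 values.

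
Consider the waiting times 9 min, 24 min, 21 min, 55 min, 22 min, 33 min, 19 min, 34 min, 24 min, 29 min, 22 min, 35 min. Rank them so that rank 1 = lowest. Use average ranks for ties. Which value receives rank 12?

Sorted (ascending): 9, 19, 21, 22, 22, 24, 24, 29, 33, 34, 35, 55
The 2 values of 22 occupy positions 4–5 → average rank (4+5)/2 = 4.5.
The 2 values of 24 occupy positions 6–7 → average rank (6+7)/2 = 6.5.
Rank 12 → value 55.

55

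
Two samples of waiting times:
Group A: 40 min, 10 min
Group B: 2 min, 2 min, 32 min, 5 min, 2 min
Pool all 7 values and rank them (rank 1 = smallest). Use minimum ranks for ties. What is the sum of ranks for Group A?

Sorted (ascending): 2, 2, 2, 5, 10, 32, 40
The 3 values of 2 occupy positions 1–3 → each gets rank 1.
Group A values → pooled ranks: 40→7, 10→5
Rank sum = 7 + 5 = 12

12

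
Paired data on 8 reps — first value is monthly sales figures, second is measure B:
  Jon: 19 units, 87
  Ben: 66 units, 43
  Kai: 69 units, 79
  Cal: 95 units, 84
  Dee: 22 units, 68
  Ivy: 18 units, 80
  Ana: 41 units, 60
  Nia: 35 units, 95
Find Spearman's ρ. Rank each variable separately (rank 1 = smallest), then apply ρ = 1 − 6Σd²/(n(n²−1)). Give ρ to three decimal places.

Ranks of variable 1: 2, 6, 7, 8, 3, 1, 5, 4
Ranks of variable 2: 7, 1, 4, 6, 3, 5, 2, 8
d = r₁ − r₂: -5, 5, 3, 2, 0, -4, 3, -4
d²: 25, 25, 9, 4, 0, 16, 9, 16; Σd² = 104
ρ = 1 − 6·104/(8·63) = 1 − 624/504 = -0.238

-0.238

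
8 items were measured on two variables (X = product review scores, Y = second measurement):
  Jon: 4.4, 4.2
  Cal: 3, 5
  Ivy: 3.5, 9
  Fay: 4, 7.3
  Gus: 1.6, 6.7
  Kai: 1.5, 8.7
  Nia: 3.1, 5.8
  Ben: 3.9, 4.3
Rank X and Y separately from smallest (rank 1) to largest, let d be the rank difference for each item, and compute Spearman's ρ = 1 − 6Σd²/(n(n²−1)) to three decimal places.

-0.429

Ranks of variable 1: 8, 3, 5, 7, 2, 1, 4, 6
Ranks of variable 2: 1, 3, 8, 6, 5, 7, 4, 2
d = r₁ − r₂: 7, 0, -3, 1, -3, -6, 0, 4
d²: 49, 0, 9, 1, 9, 36, 0, 16; Σd² = 120
ρ = 1 − 6·120/(8·63) = 1 − 720/504 = -0.429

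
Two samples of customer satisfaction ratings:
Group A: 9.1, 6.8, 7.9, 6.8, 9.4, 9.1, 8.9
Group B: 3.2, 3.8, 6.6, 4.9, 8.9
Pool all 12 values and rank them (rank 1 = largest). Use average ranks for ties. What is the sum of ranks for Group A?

31.5

Sorted (descending): 9.4, 9.1, 9.1, 8.9, 8.9, 7.9, 6.8, 6.8, 6.6, 4.9, 3.8, 3.2
The 2 values of 9.1 occupy positions 2–3 → average rank (2+3)/2 = 2.5.
The 2 values of 8.9 occupy positions 4–5 → average rank (4+5)/2 = 4.5.
The 2 values of 6.8 occupy positions 7–8 → average rank (7+8)/2 = 7.5.
Group A values → pooled ranks: 9.1→2.5, 6.8→7.5, 7.9→6, 6.8→7.5, 9.4→1, 9.1→2.5, 8.9→4.5
Rank sum = 2.5 + 7.5 + 6 + 7.5 + 1 + 2.5 + 4.5 = 31.5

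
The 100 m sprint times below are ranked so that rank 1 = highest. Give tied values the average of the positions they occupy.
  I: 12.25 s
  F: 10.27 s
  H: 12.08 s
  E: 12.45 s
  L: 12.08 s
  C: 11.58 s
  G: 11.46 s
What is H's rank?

3.5

Sorted (descending): 12.45, 12.25, 12.08, 12.08, 11.58, 11.46, 10.27
The 2 values of 12.08 occupy positions 3–4 → average rank (3+4)/2 = 3.5.
H has value 12.08 s → rank 3.5.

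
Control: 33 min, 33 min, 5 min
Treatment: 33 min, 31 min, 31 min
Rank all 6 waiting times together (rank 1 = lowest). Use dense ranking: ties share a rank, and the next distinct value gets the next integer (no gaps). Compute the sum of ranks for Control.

Sorted (ascending): 5, 31, 31, 33, 33, 33
The 2 values of 31 share dense rank 2.
The 3 values of 33 share dense rank 3.
Remaining distinct values take the next consecutive integers.
Control values → pooled ranks: 33→3, 33→3, 5→1
Rank sum = 3 + 3 + 1 = 7

7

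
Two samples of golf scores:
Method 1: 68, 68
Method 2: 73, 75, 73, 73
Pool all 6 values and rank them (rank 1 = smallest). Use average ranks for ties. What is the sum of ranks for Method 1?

3

Sorted (ascending): 68, 68, 73, 73, 73, 75
The 2 values of 68 occupy positions 1–2 → average rank (1+2)/2 = 1.5.
The 3 values of 73 occupy positions 3–5 → average rank 4.
Method 1 values → pooled ranks: 68→1.5, 68→1.5
Rank sum = 1.5 + 1.5 = 3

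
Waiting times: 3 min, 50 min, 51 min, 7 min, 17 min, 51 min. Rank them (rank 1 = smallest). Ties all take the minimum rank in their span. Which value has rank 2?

7

Sorted (ascending): 3, 7, 17, 50, 51, 51
The 2 values of 51 occupy positions 5–6 → each gets rank 5.
Rank 2 → value 7.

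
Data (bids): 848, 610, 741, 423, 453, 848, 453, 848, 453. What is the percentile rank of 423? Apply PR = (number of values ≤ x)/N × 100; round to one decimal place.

N = 9.
Strictly below 423: 0. Equal to 423: 1.
PR = 1/9 × 100 = 11.1

11.1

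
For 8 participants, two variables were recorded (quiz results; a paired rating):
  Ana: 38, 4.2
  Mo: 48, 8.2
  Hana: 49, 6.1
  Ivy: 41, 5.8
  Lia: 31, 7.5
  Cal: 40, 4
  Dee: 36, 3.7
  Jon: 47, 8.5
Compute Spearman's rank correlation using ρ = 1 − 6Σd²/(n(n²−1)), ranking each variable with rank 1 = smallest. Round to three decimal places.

Ranks of variable 1: 3, 7, 8, 5, 1, 4, 2, 6
Ranks of variable 2: 3, 7, 5, 4, 6, 2, 1, 8
d = r₁ − r₂: 0, 0, 3, 1, -5, 2, 1, -2
d²: 0, 0, 9, 1, 25, 4, 1, 4; Σd² = 44
ρ = 1 − 6·44/(8·63) = 1 − 264/504 = 0.476

0.476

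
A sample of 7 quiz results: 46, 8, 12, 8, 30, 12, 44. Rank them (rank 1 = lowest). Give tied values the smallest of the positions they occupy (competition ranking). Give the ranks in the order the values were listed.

Sorted (ascending): 8, 8, 12, 12, 30, 44, 46
The 2 values of 8 occupy positions 1–2 → each gets rank 1.
The 2 values of 12 occupy positions 3–4 → each gets rank 3.

7, 1, 3, 1, 5, 3, 6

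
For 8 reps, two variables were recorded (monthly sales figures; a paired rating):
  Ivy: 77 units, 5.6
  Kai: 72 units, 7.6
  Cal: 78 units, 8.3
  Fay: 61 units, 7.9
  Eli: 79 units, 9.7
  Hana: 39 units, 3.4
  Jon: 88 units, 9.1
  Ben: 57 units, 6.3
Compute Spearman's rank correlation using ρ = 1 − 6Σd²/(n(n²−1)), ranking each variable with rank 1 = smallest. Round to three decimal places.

Ranks of variable 1: 5, 4, 6, 3, 7, 1, 8, 2
Ranks of variable 2: 2, 4, 6, 5, 8, 1, 7, 3
d = r₁ − r₂: 3, 0, 0, -2, -1, 0, 1, -1
d²: 9, 0, 0, 4, 1, 0, 1, 1; Σd² = 16
ρ = 1 − 6·16/(8·63) = 1 − 96/504 = 0.810

0.810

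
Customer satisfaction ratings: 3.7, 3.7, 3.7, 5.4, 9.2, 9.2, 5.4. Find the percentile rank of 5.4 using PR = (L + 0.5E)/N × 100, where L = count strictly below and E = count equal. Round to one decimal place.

57.1

N = 7.
Strictly below 5.4: 3. Equal to 5.4: 2.
PR = (3 + 0.5·2)/7 × 100 = 57.1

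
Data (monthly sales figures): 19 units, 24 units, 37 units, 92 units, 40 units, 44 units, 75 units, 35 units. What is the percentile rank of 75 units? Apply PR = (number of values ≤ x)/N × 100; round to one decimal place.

87.5

N = 8.
Strictly below 75: 6. Equal to 75: 1.
PR = 7/8 × 100 = 87.5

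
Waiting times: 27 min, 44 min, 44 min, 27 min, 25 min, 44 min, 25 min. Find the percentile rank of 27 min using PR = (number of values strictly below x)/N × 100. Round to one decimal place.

28.6

N = 7.
Strictly below 27: 2. Equal to 27: 2.
PR = 2/7 × 100 = 28.6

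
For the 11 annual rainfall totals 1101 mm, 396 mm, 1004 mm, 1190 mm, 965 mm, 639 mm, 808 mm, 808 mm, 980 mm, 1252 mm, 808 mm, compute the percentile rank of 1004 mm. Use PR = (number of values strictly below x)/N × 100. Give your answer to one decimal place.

63.6

N = 11.
Strictly below 1004: 7. Equal to 1004: 1.
PR = 7/11 × 100 = 63.6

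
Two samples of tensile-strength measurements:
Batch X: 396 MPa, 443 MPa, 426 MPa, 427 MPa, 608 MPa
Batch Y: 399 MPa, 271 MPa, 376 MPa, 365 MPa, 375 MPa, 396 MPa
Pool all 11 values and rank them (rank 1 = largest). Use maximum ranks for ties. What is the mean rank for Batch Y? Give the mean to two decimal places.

8.33

Sorted (descending): 608, 443, 427, 426, 399, 396, 396, 376, 375, 365, 271
The 2 values of 396 occupy positions 6–7 → each gets rank 7.
Batch Y values → pooled ranks: 399→5, 271→11, 376→8, 365→10, 375→9, 396→7
Mean rank = (5 + 11 + 8 + 10 + 9 + 7) / 6 = 8.33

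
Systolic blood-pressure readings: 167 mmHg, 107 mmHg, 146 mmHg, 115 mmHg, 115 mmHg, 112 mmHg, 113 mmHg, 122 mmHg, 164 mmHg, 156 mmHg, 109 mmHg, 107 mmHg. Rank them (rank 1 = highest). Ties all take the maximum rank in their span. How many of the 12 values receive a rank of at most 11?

10

Sorted (descending): 167, 164, 156, 146, 122, 115, 115, 113, 112, 109, 107, 107
The 2 values of 115 occupy positions 6–7 → each gets rank 7.
The 2 values of 107 occupy positions 11–12 → each gets rank 12.
Ranks ≤ 11: {1, 2, 3, 4, 5, 7, 7, 8, 9, 10} → 10 values.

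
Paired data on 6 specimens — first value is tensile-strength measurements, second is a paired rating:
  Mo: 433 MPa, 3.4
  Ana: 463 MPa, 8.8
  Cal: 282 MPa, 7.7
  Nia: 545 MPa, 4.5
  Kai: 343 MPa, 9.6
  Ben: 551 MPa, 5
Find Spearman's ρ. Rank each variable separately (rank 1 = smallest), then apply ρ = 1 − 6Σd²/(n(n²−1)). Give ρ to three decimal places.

-0.371

Ranks of variable 1: 3, 4, 1, 5, 2, 6
Ranks of variable 2: 1, 5, 4, 2, 6, 3
d = r₁ − r₂: 2, -1, -3, 3, -4, 3
d²: 4, 1, 9, 9, 16, 9; Σd² = 48
ρ = 1 − 6·48/(6·35) = 1 − 288/210 = -0.371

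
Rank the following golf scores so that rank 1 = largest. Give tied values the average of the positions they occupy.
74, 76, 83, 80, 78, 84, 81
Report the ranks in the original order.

7, 6, 2, 4, 5, 1, 3

Sorted (descending): 84, 83, 81, 80, 78, 76, 74
No ties — each value takes its position as its rank.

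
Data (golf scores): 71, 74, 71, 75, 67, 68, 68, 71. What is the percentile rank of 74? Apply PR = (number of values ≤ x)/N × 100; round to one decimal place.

87.5

N = 8.
Strictly below 74: 6. Equal to 74: 1.
PR = 7/8 × 100 = 87.5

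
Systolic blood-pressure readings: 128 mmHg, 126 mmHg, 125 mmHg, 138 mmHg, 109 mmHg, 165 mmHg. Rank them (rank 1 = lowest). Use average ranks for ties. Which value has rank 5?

Sorted (ascending): 109, 125, 126, 128, 138, 165
No ties — each value takes its position as its rank.
Rank 5 → value 138.

138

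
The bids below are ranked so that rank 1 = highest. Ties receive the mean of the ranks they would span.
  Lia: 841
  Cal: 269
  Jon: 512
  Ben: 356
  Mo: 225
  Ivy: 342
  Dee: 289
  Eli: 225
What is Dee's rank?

Sorted (descending): 841, 512, 356, 342, 289, 269, 225, 225
The 2 values of 225 occupy positions 7–8 → average rank (7+8)/2 = 7.5.
Dee has value 289 → rank 5.

5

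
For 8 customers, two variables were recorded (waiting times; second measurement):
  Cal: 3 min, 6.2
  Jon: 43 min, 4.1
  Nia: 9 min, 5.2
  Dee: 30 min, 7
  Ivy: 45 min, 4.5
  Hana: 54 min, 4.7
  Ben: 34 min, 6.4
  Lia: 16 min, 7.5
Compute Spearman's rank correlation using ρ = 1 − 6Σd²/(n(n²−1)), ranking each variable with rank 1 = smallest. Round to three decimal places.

-0.548

Ranks of variable 1: 1, 6, 2, 4, 7, 8, 5, 3
Ranks of variable 2: 5, 1, 4, 7, 2, 3, 6, 8
d = r₁ − r₂: -4, 5, -2, -3, 5, 5, -1, -5
d²: 16, 25, 4, 9, 25, 25, 1, 25; Σd² = 130
ρ = 1 − 6·130/(8·63) = 1 − 780/504 = -0.548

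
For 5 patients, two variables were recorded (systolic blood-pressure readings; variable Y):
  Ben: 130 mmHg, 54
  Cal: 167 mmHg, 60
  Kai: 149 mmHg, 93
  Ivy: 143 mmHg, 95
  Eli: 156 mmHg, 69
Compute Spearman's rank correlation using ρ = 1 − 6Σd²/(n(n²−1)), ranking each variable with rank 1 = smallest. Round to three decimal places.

0.000

Ranks of variable 1: 1, 5, 3, 2, 4
Ranks of variable 2: 1, 2, 4, 5, 3
d = r₁ − r₂: 0, 3, -1, -3, 1
d²: 0, 9, 1, 9, 1; Σd² = 20
ρ = 1 − 6·20/(5·24) = 1 − 120/120 = 0.000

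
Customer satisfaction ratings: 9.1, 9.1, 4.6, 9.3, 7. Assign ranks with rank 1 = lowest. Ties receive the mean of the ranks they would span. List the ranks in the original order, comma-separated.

3.5, 3.5, 1, 5, 2

Sorted (ascending): 4.6, 7, 9.1, 9.1, 9.3
The 2 values of 9.1 occupy positions 3–4 → average rank (3+4)/2 = 3.5.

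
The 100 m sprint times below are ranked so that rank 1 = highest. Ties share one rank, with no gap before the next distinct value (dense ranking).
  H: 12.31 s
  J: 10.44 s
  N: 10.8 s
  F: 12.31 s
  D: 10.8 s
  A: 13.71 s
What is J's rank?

Sorted (descending): 13.71, 12.31, 12.31, 10.8, 10.8, 10.44
The 2 values of 12.31 share dense rank 2.
The 2 values of 10.8 share dense rank 3.
Remaining distinct values take the next consecutive integers.
J has value 10.44 s → rank 4.

4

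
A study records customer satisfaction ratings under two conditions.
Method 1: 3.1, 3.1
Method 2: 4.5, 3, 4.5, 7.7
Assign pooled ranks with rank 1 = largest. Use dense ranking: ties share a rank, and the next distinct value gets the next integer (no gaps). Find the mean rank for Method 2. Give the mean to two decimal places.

2.25

Sorted (descending): 7.7, 4.5, 4.5, 3.1, 3.1, 3
The 2 values of 4.5 share dense rank 2.
The 2 values of 3.1 share dense rank 3.
Remaining distinct values take the next consecutive integers.
Method 2 values → pooled ranks: 4.5→2, 3→4, 4.5→2, 7.7→1
Mean rank = (2 + 4 + 2 + 1) / 4 = 2.25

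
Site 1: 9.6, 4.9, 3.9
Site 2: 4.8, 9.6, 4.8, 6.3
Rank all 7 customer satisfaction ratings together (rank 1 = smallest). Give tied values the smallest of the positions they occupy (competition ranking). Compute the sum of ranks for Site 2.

Sorted (ascending): 3.9, 4.8, 4.8, 4.9, 6.3, 9.6, 9.6
The 2 values of 4.8 occupy positions 2–3 → each gets rank 2.
The 2 values of 9.6 occupy positions 6–7 → each gets rank 6.
Site 2 values → pooled ranks: 4.8→2, 9.6→6, 4.8→2, 6.3→5
Rank sum = 2 + 6 + 2 + 5 = 15

15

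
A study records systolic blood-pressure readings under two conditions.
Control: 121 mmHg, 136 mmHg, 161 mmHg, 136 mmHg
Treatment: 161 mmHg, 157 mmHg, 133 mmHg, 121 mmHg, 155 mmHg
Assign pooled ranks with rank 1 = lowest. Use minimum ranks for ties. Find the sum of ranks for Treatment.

25

Sorted (ascending): 121, 121, 133, 136, 136, 155, 157, 161, 161
The 2 values of 121 occupy positions 1–2 → each gets rank 1.
The 2 values of 136 occupy positions 4–5 → each gets rank 4.
The 2 values of 161 occupy positions 8–9 → each gets rank 8.
Treatment values → pooled ranks: 161→8, 157→7, 133→3, 121→1, 155→6
Rank sum = 8 + 7 + 3 + 1 + 6 = 25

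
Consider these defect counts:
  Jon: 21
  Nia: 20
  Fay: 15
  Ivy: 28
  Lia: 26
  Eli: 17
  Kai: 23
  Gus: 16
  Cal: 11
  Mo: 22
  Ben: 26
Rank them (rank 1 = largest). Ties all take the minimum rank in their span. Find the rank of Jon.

Sorted (descending): 28, 26, 26, 23, 22, 21, 20, 17, 16, 15, 11
The 2 values of 26 occupy positions 2–3 → each gets rank 2.
Jon has value 21 → rank 6.

6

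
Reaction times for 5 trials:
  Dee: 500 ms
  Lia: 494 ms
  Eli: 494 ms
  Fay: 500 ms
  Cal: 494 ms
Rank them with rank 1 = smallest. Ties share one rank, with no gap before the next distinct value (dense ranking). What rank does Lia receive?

Sorted (ascending): 494, 494, 494, 500, 500
The 3 values of 494 share dense rank 1.
The 2 values of 500 share dense rank 2.
Lia has value 494 ms → rank 1.

1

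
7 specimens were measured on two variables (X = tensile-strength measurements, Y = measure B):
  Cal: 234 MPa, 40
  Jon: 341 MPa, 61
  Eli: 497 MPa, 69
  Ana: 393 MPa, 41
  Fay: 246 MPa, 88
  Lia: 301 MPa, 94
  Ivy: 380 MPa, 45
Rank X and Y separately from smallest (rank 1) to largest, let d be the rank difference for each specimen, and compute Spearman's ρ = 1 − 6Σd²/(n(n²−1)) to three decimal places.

Ranks of variable 1: 1, 4, 7, 6, 2, 3, 5
Ranks of variable 2: 1, 4, 5, 2, 6, 7, 3
d = r₁ − r₂: 0, 0, 2, 4, -4, -4, 2
d²: 0, 0, 4, 16, 16, 16, 4; Σd² = 56
ρ = 1 − 6·56/(7·48) = 1 − 336/336 = 0.000

0.000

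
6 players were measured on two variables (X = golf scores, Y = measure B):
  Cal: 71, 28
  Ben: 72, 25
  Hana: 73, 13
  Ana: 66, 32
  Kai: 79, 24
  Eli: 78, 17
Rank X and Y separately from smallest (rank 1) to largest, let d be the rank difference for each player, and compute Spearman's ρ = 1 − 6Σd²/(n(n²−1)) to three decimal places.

Ranks of variable 1: 2, 3, 4, 1, 6, 5
Ranks of variable 2: 5, 4, 1, 6, 3, 2
d = r₁ − r₂: -3, -1, 3, -5, 3, 3
d²: 9, 1, 9, 25, 9, 9; Σd² = 62
ρ = 1 − 6·62/(6·35) = 1 − 372/210 = -0.771

-0.771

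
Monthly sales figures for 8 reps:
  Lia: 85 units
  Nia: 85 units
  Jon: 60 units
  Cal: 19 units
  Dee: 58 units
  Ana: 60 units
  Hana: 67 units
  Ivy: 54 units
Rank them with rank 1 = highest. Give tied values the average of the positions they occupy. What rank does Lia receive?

1.5

Sorted (descending): 85, 85, 67, 60, 60, 58, 54, 19
The 2 values of 85 occupy positions 1–2 → average rank (1+2)/2 = 1.5.
The 2 values of 60 occupy positions 4–5 → average rank (4+5)/2 = 4.5.
Lia has value 85 units → rank 1.5.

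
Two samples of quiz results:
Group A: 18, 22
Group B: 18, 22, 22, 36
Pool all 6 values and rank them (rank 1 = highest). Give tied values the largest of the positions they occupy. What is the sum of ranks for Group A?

Sorted (descending): 36, 22, 22, 22, 18, 18
The 3 values of 22 occupy positions 2–4 → each gets rank 4.
The 2 values of 18 occupy positions 5–6 → each gets rank 6.
Group A values → pooled ranks: 18→6, 22→4
Rank sum = 6 + 4 = 10

10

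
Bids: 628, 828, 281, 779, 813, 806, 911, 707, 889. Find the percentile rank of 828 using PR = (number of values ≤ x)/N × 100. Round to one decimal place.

77.8

N = 9.
Strictly below 828: 6. Equal to 828: 1.
PR = 7/9 × 100 = 77.8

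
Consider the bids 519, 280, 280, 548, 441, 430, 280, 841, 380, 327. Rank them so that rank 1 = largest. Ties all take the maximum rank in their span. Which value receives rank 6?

380

Sorted (descending): 841, 548, 519, 441, 430, 380, 327, 280, 280, 280
The 3 values of 280 occupy positions 8–10 → each gets rank 10.
Rank 6 → value 380.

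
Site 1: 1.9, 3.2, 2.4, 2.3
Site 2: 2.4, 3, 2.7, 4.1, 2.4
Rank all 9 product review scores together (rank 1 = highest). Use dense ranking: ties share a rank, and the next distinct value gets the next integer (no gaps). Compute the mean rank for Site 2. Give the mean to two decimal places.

3.60

Sorted (descending): 4.1, 3.2, 3, 2.7, 2.4, 2.4, 2.4, 2.3, 1.9
The 3 values of 2.4 share dense rank 5.
Remaining distinct values take the next consecutive integers.
Site 2 values → pooled ranks: 2.4→5, 3→3, 2.7→4, 4.1→1, 2.4→5
Mean rank = (5 + 3 + 4 + 1 + 5) / 5 = 3.60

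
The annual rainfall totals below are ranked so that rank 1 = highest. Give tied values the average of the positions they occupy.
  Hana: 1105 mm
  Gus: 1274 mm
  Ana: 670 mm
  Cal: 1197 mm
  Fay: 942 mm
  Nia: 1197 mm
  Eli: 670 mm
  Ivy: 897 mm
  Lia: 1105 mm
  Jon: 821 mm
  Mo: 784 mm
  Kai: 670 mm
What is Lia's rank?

Sorted (descending): 1274, 1197, 1197, 1105, 1105, 942, 897, 821, 784, 670, 670, 670
The 2 values of 1197 occupy positions 2–3 → average rank (2+3)/2 = 2.5.
The 2 values of 1105 occupy positions 4–5 → average rank (4+5)/2 = 4.5.
The 3 values of 670 occupy positions 10–12 → average rank 11.
Lia has value 1105 mm → rank 4.5.

4.5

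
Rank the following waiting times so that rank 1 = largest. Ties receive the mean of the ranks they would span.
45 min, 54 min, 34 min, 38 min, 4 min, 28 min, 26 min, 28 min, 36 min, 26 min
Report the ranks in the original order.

Sorted (descending): 54, 45, 38, 36, 34, 28, 28, 26, 26, 4
The 2 values of 28 occupy positions 6–7 → average rank (6+7)/2 = 6.5.
The 2 values of 26 occupy positions 8–9 → average rank (8+9)/2 = 8.5.

2, 1, 5, 3, 10, 6.5, 8.5, 6.5, 4, 8.5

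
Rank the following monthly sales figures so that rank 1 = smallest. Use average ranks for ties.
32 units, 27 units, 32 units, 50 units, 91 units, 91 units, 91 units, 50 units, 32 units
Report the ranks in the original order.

3, 1, 3, 5.5, 8, 8, 8, 5.5, 3

Sorted (ascending): 27, 32, 32, 32, 50, 50, 91, 91, 91
The 3 values of 32 occupy positions 2–4 → average rank 3.
The 2 values of 50 occupy positions 5–6 → average rank (5+6)/2 = 5.5.
The 3 values of 91 occupy positions 7–9 → average rank 8.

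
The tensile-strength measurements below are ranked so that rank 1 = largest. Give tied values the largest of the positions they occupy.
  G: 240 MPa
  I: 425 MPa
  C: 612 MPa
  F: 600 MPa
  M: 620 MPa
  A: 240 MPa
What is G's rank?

Sorted (descending): 620, 612, 600, 425, 240, 240
The 2 values of 240 occupy positions 5–6 → each gets rank 6.
G has value 240 MPa → rank 6.

6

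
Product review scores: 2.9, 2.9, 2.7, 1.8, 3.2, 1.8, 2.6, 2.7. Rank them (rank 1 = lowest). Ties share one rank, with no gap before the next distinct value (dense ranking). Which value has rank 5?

3.2

Sorted (ascending): 1.8, 1.8, 2.6, 2.7, 2.7, 2.9, 2.9, 3.2
The 2 values of 1.8 share dense rank 1.
The 2 values of 2.7 share dense rank 3.
The 2 values of 2.9 share dense rank 4.
Remaining distinct values take the next consecutive integers.
Rank 5 → value 3.2.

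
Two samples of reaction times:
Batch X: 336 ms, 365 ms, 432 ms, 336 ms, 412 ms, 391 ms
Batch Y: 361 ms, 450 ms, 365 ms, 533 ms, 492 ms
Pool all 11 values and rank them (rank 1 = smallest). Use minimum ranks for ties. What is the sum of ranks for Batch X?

Sorted (ascending): 336, 336, 361, 365, 365, 391, 412, 432, 450, 492, 533
The 2 values of 336 occupy positions 1–2 → each gets rank 1.
The 2 values of 365 occupy positions 4–5 → each gets rank 4.
Batch X values → pooled ranks: 336→1, 365→4, 432→8, 336→1, 412→7, 391→6
Rank sum = 1 + 4 + 8 + 1 + 7 + 6 = 27

27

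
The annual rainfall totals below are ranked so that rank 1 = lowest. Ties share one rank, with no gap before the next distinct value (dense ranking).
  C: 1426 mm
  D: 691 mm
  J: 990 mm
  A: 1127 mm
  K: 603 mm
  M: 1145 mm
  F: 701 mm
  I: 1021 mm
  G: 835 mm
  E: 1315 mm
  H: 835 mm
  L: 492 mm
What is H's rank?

5

Sorted (ascending): 492, 603, 691, 701, 835, 835, 990, 1021, 1127, 1145, 1315, 1426
The 2 values of 835 share dense rank 5.
Remaining distinct values take the next consecutive integers.
H has value 835 mm → rank 5.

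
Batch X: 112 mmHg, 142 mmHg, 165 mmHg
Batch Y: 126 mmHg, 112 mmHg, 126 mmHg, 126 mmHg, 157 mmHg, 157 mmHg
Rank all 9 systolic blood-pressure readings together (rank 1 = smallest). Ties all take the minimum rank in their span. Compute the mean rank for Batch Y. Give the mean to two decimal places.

4.00

Sorted (ascending): 112, 112, 126, 126, 126, 142, 157, 157, 165
The 2 values of 112 occupy positions 1–2 → each gets rank 1.
The 3 values of 126 occupy positions 3–5 → each gets rank 3.
The 2 values of 157 occupy positions 7–8 → each gets rank 7.
Batch Y values → pooled ranks: 126→3, 112→1, 126→3, 126→3, 157→7, 157→7
Mean rank = (3 + 1 + 3 + 3 + 7 + 7) / 6 = 4.00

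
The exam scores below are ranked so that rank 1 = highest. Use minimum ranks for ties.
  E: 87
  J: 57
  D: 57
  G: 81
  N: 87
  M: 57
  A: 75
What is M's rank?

5

Sorted (descending): 87, 87, 81, 75, 57, 57, 57
The 2 values of 87 occupy positions 1–2 → each gets rank 1.
The 3 values of 57 occupy positions 5–7 → each gets rank 5.
M has value 57 → rank 5.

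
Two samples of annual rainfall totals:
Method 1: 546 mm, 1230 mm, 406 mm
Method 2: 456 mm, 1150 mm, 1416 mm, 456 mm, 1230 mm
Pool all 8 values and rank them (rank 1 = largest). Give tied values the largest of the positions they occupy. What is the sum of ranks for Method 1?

16

Sorted (descending): 1416, 1230, 1230, 1150, 546, 456, 456, 406
The 2 values of 1230 occupy positions 2–3 → each gets rank 3.
The 2 values of 456 occupy positions 6–7 → each gets rank 7.
Method 1 values → pooled ranks: 546→5, 1230→3, 406→8
Rank sum = 5 + 3 + 8 = 16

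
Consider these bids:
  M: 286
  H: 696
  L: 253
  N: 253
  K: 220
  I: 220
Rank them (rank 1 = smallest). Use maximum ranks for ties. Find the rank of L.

4

Sorted (ascending): 220, 220, 253, 253, 286, 696
The 2 values of 220 occupy positions 1–2 → each gets rank 2.
The 2 values of 253 occupy positions 3–4 → each gets rank 4.
L has value 253 → rank 4.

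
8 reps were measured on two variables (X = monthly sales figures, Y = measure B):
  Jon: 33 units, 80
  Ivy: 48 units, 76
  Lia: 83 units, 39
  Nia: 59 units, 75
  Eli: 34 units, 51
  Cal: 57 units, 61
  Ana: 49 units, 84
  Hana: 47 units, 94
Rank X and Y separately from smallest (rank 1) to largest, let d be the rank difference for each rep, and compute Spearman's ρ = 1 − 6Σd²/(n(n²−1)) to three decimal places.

-0.452

Ranks of variable 1: 1, 4, 8, 7, 2, 6, 5, 3
Ranks of variable 2: 6, 5, 1, 4, 2, 3, 7, 8
d = r₁ − r₂: -5, -1, 7, 3, 0, 3, -2, -5
d²: 25, 1, 49, 9, 0, 9, 4, 25; Σd² = 122
ρ = 1 − 6·122/(8·63) = 1 − 732/504 = -0.452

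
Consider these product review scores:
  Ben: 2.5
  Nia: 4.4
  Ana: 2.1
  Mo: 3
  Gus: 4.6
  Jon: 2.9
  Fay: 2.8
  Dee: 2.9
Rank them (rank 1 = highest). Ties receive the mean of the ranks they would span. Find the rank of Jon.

4.5

Sorted (descending): 4.6, 4.4, 3, 2.9, 2.9, 2.8, 2.5, 2.1
The 2 values of 2.9 occupy positions 4–5 → average rank (4+5)/2 = 4.5.
Jon has value 2.9 → rank 4.5.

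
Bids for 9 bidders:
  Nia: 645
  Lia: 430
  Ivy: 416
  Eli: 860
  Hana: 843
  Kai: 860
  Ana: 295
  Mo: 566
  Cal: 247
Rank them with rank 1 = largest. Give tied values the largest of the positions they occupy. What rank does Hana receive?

3

Sorted (descending): 860, 860, 843, 645, 566, 430, 416, 295, 247
The 2 values of 860 occupy positions 1–2 → each gets rank 2.
Hana has value 843 → rank 3.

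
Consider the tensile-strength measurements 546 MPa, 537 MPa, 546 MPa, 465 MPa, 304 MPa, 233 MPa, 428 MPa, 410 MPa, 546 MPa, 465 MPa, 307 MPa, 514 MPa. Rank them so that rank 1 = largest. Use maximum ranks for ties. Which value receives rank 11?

Sorted (descending): 546, 546, 546, 537, 514, 465, 465, 428, 410, 307, 304, 233
The 3 values of 546 occupy positions 1–3 → each gets rank 3.
The 2 values of 465 occupy positions 6–7 → each gets rank 7.
Rank 11 → value 304.

304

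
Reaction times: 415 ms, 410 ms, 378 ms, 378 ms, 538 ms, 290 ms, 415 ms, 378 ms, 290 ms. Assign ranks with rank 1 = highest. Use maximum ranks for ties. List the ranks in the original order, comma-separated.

Sorted (descending): 538, 415, 415, 410, 378, 378, 378, 290, 290
The 2 values of 415 occupy positions 2–3 → each gets rank 3.
The 3 values of 378 occupy positions 5–7 → each gets rank 7.
The 2 values of 290 occupy positions 8–9 → each gets rank 9.

3, 4, 7, 7, 1, 9, 3, 7, 9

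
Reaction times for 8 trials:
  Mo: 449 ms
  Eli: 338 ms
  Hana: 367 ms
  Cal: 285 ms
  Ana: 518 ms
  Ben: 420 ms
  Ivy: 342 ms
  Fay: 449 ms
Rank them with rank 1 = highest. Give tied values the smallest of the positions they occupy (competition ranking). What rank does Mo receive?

2

Sorted (descending): 518, 449, 449, 420, 367, 342, 338, 285
The 2 values of 449 occupy positions 2–3 → each gets rank 2.
Mo has value 449 ms → rank 2.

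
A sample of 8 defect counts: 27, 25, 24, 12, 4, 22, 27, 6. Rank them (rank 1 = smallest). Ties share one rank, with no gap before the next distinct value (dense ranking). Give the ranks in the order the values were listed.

Sorted (ascending): 4, 6, 12, 22, 24, 25, 27, 27
The 2 values of 27 share dense rank 7.
Remaining distinct values take the next consecutive integers.

7, 6, 5, 3, 1, 4, 7, 2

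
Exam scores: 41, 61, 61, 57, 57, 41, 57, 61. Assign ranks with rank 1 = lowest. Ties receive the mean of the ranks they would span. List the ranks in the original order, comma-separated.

Sorted (ascending): 41, 41, 57, 57, 57, 61, 61, 61
The 2 values of 41 occupy positions 1–2 → average rank (1+2)/2 = 1.5.
The 3 values of 57 occupy positions 3–5 → average rank 4.
The 3 values of 61 occupy positions 6–8 → average rank 7.

1.5, 7, 7, 4, 4, 1.5, 4, 7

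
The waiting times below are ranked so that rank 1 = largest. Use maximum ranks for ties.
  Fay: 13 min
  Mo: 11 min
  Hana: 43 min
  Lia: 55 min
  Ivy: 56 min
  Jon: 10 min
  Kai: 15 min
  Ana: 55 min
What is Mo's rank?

7

Sorted (descending): 56, 55, 55, 43, 15, 13, 11, 10
The 2 values of 55 occupy positions 2–3 → each gets rank 3.
Mo has value 11 min → rank 7.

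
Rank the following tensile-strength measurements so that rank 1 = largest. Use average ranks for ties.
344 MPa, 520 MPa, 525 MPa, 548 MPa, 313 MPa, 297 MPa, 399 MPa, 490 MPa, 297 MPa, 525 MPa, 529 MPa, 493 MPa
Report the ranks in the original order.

9, 5, 3.5, 1, 10, 11.5, 8, 7, 11.5, 3.5, 2, 6

Sorted (descending): 548, 529, 525, 525, 520, 493, 490, 399, 344, 313, 297, 297
The 2 values of 525 occupy positions 3–4 → average rank (3+4)/2 = 3.5.
The 2 values of 297 occupy positions 11–12 → average rank (11+12)/2 = 11.5.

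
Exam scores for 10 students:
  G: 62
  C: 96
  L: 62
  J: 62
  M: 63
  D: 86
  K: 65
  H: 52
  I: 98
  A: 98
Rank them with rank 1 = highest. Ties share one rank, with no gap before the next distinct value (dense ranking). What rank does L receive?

6

Sorted (descending): 98, 98, 96, 86, 65, 63, 62, 62, 62, 52
The 2 values of 98 share dense rank 1.
The 3 values of 62 share dense rank 6.
Remaining distinct values take the next consecutive integers.
L has value 62 → rank 6.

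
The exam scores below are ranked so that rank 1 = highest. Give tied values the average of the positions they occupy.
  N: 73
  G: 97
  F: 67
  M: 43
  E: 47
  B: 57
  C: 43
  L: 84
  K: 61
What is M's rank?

8.5

Sorted (descending): 97, 84, 73, 67, 61, 57, 47, 43, 43
The 2 values of 43 occupy positions 8–9 → average rank (8+9)/2 = 8.5.
M has value 43 → rank 8.5.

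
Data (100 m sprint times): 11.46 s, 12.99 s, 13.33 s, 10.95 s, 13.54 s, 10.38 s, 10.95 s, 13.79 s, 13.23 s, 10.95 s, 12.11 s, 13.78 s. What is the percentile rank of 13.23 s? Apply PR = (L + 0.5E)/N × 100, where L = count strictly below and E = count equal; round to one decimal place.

N = 12.
Strictly below 13.23: 7. Equal to 13.23: 1.
PR = (7 + 0.5·1)/12 × 100 = 62.5

62.5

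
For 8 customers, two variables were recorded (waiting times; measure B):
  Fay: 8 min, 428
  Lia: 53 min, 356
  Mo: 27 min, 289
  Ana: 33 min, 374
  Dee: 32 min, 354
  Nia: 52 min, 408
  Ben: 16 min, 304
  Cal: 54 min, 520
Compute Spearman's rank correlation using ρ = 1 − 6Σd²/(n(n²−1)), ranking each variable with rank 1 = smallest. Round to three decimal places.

Ranks of variable 1: 1, 7, 3, 5, 4, 6, 2, 8
Ranks of variable 2: 7, 4, 1, 5, 3, 6, 2, 8
d = r₁ − r₂: -6, 3, 2, 0, 1, 0, 0, 0
d²: 36, 9, 4, 0, 1, 0, 0, 0; Σd² = 50
ρ = 1 − 6·50/(8·63) = 1 − 300/504 = 0.405

0.405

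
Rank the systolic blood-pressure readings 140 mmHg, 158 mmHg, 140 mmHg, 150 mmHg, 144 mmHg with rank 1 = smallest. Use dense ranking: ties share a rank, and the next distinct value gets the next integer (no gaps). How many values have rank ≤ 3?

Sorted (ascending): 140, 140, 144, 150, 158
The 2 values of 140 share dense rank 1.
Remaining distinct values take the next consecutive integers.
Ranks ≤ 3: {1, 1, 2, 3} → 4 values.

4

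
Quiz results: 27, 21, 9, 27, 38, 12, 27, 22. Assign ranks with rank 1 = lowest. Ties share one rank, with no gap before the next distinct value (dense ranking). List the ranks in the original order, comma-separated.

5, 3, 1, 5, 6, 2, 5, 4

Sorted (ascending): 9, 12, 21, 22, 27, 27, 27, 38
The 3 values of 27 share dense rank 5.
Remaining distinct values take the next consecutive integers.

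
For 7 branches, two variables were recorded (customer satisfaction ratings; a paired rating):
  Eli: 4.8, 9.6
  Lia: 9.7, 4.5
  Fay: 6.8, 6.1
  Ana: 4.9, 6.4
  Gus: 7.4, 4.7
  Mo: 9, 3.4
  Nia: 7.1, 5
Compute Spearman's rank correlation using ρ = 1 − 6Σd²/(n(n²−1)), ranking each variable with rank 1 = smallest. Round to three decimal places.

Ranks of variable 1: 1, 7, 3, 2, 5, 6, 4
Ranks of variable 2: 7, 2, 5, 6, 3, 1, 4
d = r₁ − r₂: -6, 5, -2, -4, 2, 5, 0
d²: 36, 25, 4, 16, 4, 25, 0; Σd² = 110
ρ = 1 − 6·110/(7·48) = 1 − 660/336 = -0.964

-0.964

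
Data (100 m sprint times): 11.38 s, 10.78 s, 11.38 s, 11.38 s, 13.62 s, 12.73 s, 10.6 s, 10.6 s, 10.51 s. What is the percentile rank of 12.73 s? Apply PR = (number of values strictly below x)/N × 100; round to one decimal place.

77.8

N = 9.
Strictly below 12.73: 7. Equal to 12.73: 1.
PR = 7/9 × 100 = 77.8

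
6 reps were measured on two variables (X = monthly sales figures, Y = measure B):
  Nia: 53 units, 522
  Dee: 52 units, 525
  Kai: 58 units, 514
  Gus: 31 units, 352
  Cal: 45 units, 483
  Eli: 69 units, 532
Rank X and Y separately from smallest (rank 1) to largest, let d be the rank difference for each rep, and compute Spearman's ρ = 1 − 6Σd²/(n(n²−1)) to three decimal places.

Ranks of variable 1: 4, 3, 5, 1, 2, 6
Ranks of variable 2: 4, 5, 3, 1, 2, 6
d = r₁ − r₂: 0, -2, 2, 0, 0, 0
d²: 0, 4, 4, 0, 0, 0; Σd² = 8
ρ = 1 − 6·8/(6·35) = 1 − 48/210 = 0.771

0.771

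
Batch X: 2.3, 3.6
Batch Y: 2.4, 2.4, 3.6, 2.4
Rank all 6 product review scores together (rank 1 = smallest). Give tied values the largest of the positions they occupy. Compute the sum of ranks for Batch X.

Sorted (ascending): 2.3, 2.4, 2.4, 2.4, 3.6, 3.6
The 3 values of 2.4 occupy positions 2–4 → each gets rank 4.
The 2 values of 3.6 occupy positions 5–6 → each gets rank 6.
Batch X values → pooled ranks: 2.3→1, 3.6→6
Rank sum = 1 + 6 = 7

7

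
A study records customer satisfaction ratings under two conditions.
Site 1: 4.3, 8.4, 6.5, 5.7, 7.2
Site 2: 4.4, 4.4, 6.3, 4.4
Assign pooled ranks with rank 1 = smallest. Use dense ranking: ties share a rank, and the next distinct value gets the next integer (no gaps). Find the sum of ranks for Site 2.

10

Sorted (ascending): 4.3, 4.4, 4.4, 4.4, 5.7, 6.3, 6.5, 7.2, 8.4
The 3 values of 4.4 share dense rank 2.
Remaining distinct values take the next consecutive integers.
Site 2 values → pooled ranks: 4.4→2, 4.4→2, 6.3→4, 4.4→2
Rank sum = 2 + 2 + 4 + 2 = 10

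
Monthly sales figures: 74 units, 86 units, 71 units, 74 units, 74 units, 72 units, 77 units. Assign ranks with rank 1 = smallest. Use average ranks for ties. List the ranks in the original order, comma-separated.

Sorted (ascending): 71, 72, 74, 74, 74, 77, 86
The 3 values of 74 occupy positions 3–5 → average rank 4.

4, 7, 1, 4, 4, 2, 6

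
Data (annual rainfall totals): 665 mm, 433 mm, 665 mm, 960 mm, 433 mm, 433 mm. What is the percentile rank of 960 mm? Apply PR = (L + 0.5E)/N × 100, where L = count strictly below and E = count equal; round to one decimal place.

91.7

N = 6.
Strictly below 960: 5. Equal to 960: 1.
PR = (5 + 0.5·1)/6 × 100 = 91.7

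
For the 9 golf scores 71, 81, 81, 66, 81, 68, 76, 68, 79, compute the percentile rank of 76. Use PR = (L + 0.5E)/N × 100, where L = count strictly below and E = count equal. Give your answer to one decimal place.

50.0

N = 9.
Strictly below 76: 4. Equal to 76: 1.
PR = (4 + 0.5·1)/9 × 100 = 50.0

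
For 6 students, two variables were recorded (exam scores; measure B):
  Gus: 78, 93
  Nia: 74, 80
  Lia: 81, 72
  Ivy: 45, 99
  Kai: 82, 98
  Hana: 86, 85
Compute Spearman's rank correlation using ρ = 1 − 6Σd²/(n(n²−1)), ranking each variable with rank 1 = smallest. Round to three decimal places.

Ranks of variable 1: 3, 2, 4, 1, 5, 6
Ranks of variable 2: 4, 2, 1, 6, 5, 3
d = r₁ − r₂: -1, 0, 3, -5, 0, 3
d²: 1, 0, 9, 25, 0, 9; Σd² = 44
ρ = 1 − 6·44/(6·35) = 1 − 264/210 = -0.257

-0.257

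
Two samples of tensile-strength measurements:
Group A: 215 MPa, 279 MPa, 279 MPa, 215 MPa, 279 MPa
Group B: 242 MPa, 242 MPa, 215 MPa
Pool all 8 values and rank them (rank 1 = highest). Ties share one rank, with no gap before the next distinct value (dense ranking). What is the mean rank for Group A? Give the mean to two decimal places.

1.80

Sorted (descending): 279, 279, 279, 242, 242, 215, 215, 215
The 3 values of 279 share dense rank 1.
The 2 values of 242 share dense rank 2.
The 3 values of 215 share dense rank 3.
Group A values → pooled ranks: 215→3, 279→1, 279→1, 215→3, 279→1
Mean rank = (3 + 1 + 1 + 3 + 1) / 5 = 1.80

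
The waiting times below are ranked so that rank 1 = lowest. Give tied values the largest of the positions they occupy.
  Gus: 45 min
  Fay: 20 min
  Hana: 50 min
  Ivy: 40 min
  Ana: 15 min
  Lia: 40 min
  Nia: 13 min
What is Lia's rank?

5

Sorted (ascending): 13, 15, 20, 40, 40, 45, 50
The 2 values of 40 occupy positions 4–5 → each gets rank 5.
Lia has value 40 min → rank 5.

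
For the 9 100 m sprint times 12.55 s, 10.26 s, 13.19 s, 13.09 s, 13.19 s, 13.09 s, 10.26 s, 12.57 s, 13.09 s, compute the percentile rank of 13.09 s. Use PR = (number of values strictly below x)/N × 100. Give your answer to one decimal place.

N = 9.
Strictly below 13.09: 4. Equal to 13.09: 3.
PR = 4/9 × 100 = 44.4

44.4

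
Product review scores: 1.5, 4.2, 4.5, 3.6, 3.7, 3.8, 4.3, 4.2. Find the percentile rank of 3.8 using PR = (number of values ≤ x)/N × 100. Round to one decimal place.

50.0

N = 8.
Strictly below 3.8: 3. Equal to 3.8: 1.
PR = 4/8 × 100 = 50.0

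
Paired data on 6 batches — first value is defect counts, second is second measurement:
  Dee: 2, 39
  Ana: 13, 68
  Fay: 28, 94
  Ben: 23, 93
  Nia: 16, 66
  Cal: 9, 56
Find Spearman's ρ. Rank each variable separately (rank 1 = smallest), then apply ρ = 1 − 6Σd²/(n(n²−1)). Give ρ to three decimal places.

0.943

Ranks of variable 1: 1, 3, 6, 5, 4, 2
Ranks of variable 2: 1, 4, 6, 5, 3, 2
d = r₁ − r₂: 0, -1, 0, 0, 1, 0
d²: 0, 1, 0, 0, 1, 0; Σd² = 2
ρ = 1 − 6·2/(6·35) = 1 − 12/210 = 0.943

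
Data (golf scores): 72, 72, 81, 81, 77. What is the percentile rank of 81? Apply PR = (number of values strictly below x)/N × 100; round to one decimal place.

60.0

N = 5.
Strictly below 81: 3. Equal to 81: 2.
PR = 3/5 × 100 = 60.0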